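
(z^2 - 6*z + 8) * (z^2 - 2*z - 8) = z^4 - 8*z^3 + 12*z^2 + 32*z - 64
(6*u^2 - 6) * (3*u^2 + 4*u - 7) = 18*u^4 + 24*u^3 - 60*u^2 - 24*u + 42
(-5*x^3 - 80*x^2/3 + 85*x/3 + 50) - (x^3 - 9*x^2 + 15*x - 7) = -6*x^3 - 53*x^2/3 + 40*x/3 + 57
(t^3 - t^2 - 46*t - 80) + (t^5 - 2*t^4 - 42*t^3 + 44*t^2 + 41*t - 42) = t^5 - 2*t^4 - 41*t^3 + 43*t^2 - 5*t - 122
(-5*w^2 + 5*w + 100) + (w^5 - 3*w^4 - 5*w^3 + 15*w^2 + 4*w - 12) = w^5 - 3*w^4 - 5*w^3 + 10*w^2 + 9*w + 88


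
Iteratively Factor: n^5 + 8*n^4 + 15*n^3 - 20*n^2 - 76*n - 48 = (n + 4)*(n^4 + 4*n^3 - n^2 - 16*n - 12) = (n + 2)*(n + 4)*(n^3 + 2*n^2 - 5*n - 6) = (n + 2)*(n + 3)*(n + 4)*(n^2 - n - 2) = (n + 1)*(n + 2)*(n + 3)*(n + 4)*(n - 2)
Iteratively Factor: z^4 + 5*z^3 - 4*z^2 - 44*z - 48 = (z - 3)*(z^3 + 8*z^2 + 20*z + 16) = (z - 3)*(z + 2)*(z^2 + 6*z + 8) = (z - 3)*(z + 2)*(z + 4)*(z + 2)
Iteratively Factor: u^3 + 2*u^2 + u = (u + 1)*(u^2 + u) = (u + 1)^2*(u)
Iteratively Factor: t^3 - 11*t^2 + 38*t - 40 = (t - 4)*(t^2 - 7*t + 10) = (t - 5)*(t - 4)*(t - 2)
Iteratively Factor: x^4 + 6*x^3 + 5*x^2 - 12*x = (x + 4)*(x^3 + 2*x^2 - 3*x) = (x + 3)*(x + 4)*(x^2 - x) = x*(x + 3)*(x + 4)*(x - 1)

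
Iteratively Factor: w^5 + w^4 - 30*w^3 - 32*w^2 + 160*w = (w + 4)*(w^4 - 3*w^3 - 18*w^2 + 40*w) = (w - 5)*(w + 4)*(w^3 + 2*w^2 - 8*w) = (w - 5)*(w + 4)^2*(w^2 - 2*w) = w*(w - 5)*(w + 4)^2*(w - 2)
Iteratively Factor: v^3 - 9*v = (v - 3)*(v^2 + 3*v) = (v - 3)*(v + 3)*(v)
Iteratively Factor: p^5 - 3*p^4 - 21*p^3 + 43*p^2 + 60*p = (p + 1)*(p^4 - 4*p^3 - 17*p^2 + 60*p) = (p - 5)*(p + 1)*(p^3 + p^2 - 12*p) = (p - 5)*(p + 1)*(p + 4)*(p^2 - 3*p) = (p - 5)*(p - 3)*(p + 1)*(p + 4)*(p)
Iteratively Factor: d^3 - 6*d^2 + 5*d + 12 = (d + 1)*(d^2 - 7*d + 12) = (d - 3)*(d + 1)*(d - 4)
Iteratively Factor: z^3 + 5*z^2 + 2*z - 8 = (z + 2)*(z^2 + 3*z - 4) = (z + 2)*(z + 4)*(z - 1)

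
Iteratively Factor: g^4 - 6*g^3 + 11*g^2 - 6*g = (g)*(g^3 - 6*g^2 + 11*g - 6) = g*(g - 2)*(g^2 - 4*g + 3) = g*(g - 3)*(g - 2)*(g - 1)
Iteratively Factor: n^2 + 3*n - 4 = (n + 4)*(n - 1)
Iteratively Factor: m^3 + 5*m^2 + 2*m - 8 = (m + 4)*(m^2 + m - 2) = (m - 1)*(m + 4)*(m + 2)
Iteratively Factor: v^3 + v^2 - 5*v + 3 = (v - 1)*(v^2 + 2*v - 3) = (v - 1)^2*(v + 3)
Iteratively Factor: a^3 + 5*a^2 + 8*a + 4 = (a + 1)*(a^2 + 4*a + 4) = (a + 1)*(a + 2)*(a + 2)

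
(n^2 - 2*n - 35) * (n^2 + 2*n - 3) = n^4 - 42*n^2 - 64*n + 105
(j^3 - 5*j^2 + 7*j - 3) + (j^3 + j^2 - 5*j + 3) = 2*j^3 - 4*j^2 + 2*j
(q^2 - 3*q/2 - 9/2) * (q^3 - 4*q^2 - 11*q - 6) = q^5 - 11*q^4/2 - 19*q^3/2 + 57*q^2/2 + 117*q/2 + 27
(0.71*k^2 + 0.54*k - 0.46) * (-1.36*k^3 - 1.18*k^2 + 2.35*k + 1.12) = -0.9656*k^5 - 1.5722*k^4 + 1.6569*k^3 + 2.607*k^2 - 0.4762*k - 0.5152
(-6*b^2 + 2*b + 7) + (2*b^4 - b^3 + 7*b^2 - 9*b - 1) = 2*b^4 - b^3 + b^2 - 7*b + 6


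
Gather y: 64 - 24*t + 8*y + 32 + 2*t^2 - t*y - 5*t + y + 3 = 2*t^2 - 29*t + y*(9 - t) + 99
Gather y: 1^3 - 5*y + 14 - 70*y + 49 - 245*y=64 - 320*y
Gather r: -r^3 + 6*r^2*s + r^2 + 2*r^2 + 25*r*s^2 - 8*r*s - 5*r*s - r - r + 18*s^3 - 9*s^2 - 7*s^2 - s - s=-r^3 + r^2*(6*s + 3) + r*(25*s^2 - 13*s - 2) + 18*s^3 - 16*s^2 - 2*s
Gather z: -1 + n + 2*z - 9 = n + 2*z - 10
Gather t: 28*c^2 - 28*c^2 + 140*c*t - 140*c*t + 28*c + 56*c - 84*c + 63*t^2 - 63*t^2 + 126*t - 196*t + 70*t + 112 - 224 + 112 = 0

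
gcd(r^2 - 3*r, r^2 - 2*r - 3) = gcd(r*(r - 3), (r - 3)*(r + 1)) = r - 3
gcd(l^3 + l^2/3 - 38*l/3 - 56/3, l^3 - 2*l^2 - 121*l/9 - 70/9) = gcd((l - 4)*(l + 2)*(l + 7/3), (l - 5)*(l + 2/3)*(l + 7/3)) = l + 7/3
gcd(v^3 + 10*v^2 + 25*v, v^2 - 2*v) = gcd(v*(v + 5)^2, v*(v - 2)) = v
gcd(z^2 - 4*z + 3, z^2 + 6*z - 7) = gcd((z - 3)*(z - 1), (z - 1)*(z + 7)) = z - 1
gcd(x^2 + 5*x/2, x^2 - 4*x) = x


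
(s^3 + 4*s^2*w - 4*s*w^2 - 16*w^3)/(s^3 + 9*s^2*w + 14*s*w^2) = (s^2 + 2*s*w - 8*w^2)/(s*(s + 7*w))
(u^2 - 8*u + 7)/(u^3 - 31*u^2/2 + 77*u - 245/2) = 2*(u - 1)/(2*u^2 - 17*u + 35)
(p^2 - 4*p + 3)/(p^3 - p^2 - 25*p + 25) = (p - 3)/(p^2 - 25)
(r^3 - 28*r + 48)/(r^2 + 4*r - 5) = (r^3 - 28*r + 48)/(r^2 + 4*r - 5)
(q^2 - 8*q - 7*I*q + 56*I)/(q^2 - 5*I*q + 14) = (q - 8)/(q + 2*I)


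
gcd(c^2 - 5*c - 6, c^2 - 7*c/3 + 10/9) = 1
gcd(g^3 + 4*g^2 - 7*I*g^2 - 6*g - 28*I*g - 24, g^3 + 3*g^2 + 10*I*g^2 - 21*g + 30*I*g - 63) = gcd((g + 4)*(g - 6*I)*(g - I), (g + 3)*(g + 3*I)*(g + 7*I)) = 1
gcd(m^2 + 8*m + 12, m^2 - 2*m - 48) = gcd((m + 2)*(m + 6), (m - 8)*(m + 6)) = m + 6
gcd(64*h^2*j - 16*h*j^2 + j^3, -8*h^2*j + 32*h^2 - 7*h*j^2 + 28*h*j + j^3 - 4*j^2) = 8*h - j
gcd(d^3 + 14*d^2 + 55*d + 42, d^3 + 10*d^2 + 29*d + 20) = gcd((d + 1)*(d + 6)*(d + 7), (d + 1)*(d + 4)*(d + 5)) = d + 1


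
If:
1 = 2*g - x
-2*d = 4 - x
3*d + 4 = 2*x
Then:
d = -4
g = -3/2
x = -4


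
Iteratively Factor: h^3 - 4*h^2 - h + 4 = (h + 1)*(h^2 - 5*h + 4) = (h - 4)*(h + 1)*(h - 1)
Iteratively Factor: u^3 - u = (u - 1)*(u^2 + u) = u*(u - 1)*(u + 1)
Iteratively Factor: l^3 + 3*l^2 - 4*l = (l - 1)*(l^2 + 4*l) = (l - 1)*(l + 4)*(l)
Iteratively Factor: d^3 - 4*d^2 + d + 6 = (d + 1)*(d^2 - 5*d + 6) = (d - 3)*(d + 1)*(d - 2)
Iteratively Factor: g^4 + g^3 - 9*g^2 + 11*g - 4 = (g + 4)*(g^3 - 3*g^2 + 3*g - 1) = (g - 1)*(g + 4)*(g^2 - 2*g + 1) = (g - 1)^2*(g + 4)*(g - 1)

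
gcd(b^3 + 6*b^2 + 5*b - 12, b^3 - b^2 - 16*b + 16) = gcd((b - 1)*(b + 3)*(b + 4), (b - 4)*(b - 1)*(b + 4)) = b^2 + 3*b - 4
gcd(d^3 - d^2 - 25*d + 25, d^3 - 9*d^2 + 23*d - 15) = d^2 - 6*d + 5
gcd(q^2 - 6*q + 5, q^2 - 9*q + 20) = q - 5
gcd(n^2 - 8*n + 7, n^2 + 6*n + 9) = 1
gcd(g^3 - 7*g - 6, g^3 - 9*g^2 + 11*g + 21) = g^2 - 2*g - 3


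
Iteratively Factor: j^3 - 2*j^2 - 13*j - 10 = (j - 5)*(j^2 + 3*j + 2) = (j - 5)*(j + 1)*(j + 2)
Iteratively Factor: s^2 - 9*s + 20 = (s - 4)*(s - 5)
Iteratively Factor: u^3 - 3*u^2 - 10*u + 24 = (u - 4)*(u^2 + u - 6) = (u - 4)*(u - 2)*(u + 3)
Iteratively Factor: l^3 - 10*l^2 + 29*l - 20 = (l - 4)*(l^2 - 6*l + 5) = (l - 5)*(l - 4)*(l - 1)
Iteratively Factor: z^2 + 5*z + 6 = (z + 3)*(z + 2)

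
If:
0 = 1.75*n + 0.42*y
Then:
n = -0.24*y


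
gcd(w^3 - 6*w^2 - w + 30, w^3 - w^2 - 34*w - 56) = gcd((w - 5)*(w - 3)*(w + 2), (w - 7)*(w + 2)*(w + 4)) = w + 2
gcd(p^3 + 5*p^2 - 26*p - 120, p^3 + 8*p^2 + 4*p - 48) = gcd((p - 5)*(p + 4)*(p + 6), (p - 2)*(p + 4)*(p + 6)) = p^2 + 10*p + 24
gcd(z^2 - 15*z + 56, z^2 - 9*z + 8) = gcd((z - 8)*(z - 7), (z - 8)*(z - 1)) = z - 8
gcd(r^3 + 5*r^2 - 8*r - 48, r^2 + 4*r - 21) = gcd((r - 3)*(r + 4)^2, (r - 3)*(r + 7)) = r - 3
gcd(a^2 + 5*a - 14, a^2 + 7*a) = a + 7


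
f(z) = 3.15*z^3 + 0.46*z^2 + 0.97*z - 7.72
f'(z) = 9.45*z^2 + 0.92*z + 0.97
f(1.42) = 3.60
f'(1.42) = 21.33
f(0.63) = -6.14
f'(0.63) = 5.30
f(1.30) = 1.24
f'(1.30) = 18.14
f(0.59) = -6.34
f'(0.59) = 4.80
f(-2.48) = -55.34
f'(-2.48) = 56.81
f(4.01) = 206.68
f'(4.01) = 156.62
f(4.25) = 246.52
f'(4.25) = 175.57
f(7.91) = 1587.71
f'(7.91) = 599.52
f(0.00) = -7.72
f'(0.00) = 0.97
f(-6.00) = -677.38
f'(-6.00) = 335.65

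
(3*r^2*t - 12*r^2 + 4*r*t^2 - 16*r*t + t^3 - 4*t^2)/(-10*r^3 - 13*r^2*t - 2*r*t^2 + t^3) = (-3*r*t + 12*r - t^2 + 4*t)/(10*r^2 + 3*r*t - t^2)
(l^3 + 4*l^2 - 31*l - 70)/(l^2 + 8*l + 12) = (l^2 + 2*l - 35)/(l + 6)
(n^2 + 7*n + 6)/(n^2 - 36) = (n + 1)/(n - 6)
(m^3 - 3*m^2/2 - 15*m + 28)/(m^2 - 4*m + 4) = (m^2 + m/2 - 14)/(m - 2)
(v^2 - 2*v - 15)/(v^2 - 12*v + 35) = (v + 3)/(v - 7)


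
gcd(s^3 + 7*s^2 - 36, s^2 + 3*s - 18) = s + 6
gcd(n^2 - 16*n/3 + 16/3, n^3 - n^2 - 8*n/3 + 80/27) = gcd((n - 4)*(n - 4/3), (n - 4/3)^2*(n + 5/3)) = n - 4/3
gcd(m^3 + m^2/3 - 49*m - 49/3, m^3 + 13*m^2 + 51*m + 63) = m + 7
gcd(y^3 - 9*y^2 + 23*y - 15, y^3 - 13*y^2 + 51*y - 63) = y - 3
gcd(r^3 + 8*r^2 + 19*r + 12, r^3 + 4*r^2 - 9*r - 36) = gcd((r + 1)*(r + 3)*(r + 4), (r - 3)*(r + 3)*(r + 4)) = r^2 + 7*r + 12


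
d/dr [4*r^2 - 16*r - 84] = 8*r - 16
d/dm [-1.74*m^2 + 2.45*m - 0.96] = 2.45 - 3.48*m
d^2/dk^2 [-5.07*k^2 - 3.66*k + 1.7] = -10.1400000000000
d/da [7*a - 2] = 7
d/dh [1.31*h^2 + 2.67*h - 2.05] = 2.62*h + 2.67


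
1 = 1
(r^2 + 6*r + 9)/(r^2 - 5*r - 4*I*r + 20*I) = (r^2 + 6*r + 9)/(r^2 - 5*r - 4*I*r + 20*I)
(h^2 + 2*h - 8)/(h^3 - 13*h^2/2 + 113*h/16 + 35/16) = 16*(h^2 + 2*h - 8)/(16*h^3 - 104*h^2 + 113*h + 35)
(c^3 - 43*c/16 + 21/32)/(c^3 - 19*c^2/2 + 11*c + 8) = (32*c^3 - 86*c + 21)/(16*(2*c^3 - 19*c^2 + 22*c + 16))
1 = 1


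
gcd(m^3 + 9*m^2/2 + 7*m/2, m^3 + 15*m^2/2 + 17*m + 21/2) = m^2 + 9*m/2 + 7/2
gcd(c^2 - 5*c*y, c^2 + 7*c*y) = c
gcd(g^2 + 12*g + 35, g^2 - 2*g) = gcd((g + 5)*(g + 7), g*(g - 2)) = 1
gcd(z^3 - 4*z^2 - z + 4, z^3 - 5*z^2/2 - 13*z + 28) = z - 4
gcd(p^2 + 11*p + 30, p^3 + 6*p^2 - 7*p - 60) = p + 5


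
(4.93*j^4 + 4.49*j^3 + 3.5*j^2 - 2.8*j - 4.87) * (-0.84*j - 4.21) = -4.1412*j^5 - 24.5269*j^4 - 21.8429*j^3 - 12.383*j^2 + 15.8788*j + 20.5027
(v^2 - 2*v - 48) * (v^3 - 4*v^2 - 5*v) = v^5 - 6*v^4 - 45*v^3 + 202*v^2 + 240*v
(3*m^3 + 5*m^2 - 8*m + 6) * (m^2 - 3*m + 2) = 3*m^5 - 4*m^4 - 17*m^3 + 40*m^2 - 34*m + 12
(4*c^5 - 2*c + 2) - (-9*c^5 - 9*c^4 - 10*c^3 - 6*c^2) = 13*c^5 + 9*c^4 + 10*c^3 + 6*c^2 - 2*c + 2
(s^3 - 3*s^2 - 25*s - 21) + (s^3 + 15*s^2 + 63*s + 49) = 2*s^3 + 12*s^2 + 38*s + 28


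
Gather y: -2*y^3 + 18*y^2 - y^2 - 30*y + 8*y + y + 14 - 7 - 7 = -2*y^3 + 17*y^2 - 21*y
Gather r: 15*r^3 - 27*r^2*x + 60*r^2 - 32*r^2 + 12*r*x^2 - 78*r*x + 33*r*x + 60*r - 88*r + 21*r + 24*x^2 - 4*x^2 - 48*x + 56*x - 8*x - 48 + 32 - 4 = 15*r^3 + r^2*(28 - 27*x) + r*(12*x^2 - 45*x - 7) + 20*x^2 - 20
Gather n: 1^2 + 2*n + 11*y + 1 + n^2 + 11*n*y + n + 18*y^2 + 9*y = n^2 + n*(11*y + 3) + 18*y^2 + 20*y + 2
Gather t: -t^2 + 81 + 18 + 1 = 100 - t^2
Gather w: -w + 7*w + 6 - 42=6*w - 36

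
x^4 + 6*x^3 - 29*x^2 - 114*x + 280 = (x - 4)*(x - 2)*(x + 5)*(x + 7)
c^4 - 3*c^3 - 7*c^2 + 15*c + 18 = (c - 3)^2*(c + 1)*(c + 2)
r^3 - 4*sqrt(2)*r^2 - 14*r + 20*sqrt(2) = (r - 5*sqrt(2))*(r - sqrt(2))*(r + 2*sqrt(2))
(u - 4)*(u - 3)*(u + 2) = u^3 - 5*u^2 - 2*u + 24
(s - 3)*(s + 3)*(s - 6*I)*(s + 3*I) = s^4 - 3*I*s^3 + 9*s^2 + 27*I*s - 162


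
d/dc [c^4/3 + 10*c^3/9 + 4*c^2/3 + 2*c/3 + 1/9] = 4*c^3/3 + 10*c^2/3 + 8*c/3 + 2/3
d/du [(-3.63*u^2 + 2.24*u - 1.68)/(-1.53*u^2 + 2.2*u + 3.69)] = (-4.5588*u^2 - 31.9302*u + 11.9616)/(2.3409*u^4 - 6.732*u^3 - 6.4514*u^2 + 16.236*u + 13.6161)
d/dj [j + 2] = 1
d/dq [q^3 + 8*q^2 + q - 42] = 3*q^2 + 16*q + 1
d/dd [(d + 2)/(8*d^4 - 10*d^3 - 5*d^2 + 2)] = (8*d^4 - 10*d^3 - 5*d^2 + 2*d*(d + 2)*(-16*d^2 + 15*d + 5) + 2)/(8*d^4 - 10*d^3 - 5*d^2 + 2)^2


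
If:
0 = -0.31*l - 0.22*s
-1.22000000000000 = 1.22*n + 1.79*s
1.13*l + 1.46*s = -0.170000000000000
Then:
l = 0.18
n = -0.62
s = -0.26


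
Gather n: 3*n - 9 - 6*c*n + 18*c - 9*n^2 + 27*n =18*c - 9*n^2 + n*(30 - 6*c) - 9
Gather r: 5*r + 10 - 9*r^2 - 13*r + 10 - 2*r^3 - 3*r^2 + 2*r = -2*r^3 - 12*r^2 - 6*r + 20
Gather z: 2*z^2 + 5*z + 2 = 2*z^2 + 5*z + 2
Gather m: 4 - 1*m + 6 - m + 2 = 12 - 2*m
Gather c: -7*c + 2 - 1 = 1 - 7*c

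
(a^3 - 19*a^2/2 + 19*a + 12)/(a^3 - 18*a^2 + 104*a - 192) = (a + 1/2)/(a - 8)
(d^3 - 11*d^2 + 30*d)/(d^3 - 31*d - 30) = d*(d - 5)/(d^2 + 6*d + 5)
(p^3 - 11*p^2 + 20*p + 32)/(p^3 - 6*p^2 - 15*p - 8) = (p - 4)/(p + 1)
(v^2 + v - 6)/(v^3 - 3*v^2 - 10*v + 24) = 1/(v - 4)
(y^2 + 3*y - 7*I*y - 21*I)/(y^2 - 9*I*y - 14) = (y + 3)/(y - 2*I)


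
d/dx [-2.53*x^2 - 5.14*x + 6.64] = -5.06*x - 5.14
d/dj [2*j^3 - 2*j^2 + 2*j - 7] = 6*j^2 - 4*j + 2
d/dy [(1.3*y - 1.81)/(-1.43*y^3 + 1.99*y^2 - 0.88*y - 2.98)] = (3.718*y^3 - 10.3519*y^2 + 7.2038*y - 5.4668)/(2.0449*y^6 - 5.6914*y^5 + 6.4769*y^4 + 5.0204*y^3 - 11.086*y^2 + 5.2448*y + 8.8804)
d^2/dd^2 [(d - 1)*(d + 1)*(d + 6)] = 6*d + 12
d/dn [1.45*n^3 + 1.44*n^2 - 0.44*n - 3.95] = 4.35*n^2 + 2.88*n - 0.44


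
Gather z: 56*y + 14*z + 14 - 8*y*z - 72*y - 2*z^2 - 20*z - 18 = -16*y - 2*z^2 + z*(-8*y - 6) - 4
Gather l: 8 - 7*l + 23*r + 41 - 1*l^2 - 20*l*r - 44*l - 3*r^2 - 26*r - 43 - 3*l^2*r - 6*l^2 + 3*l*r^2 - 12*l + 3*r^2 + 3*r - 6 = l^2*(-3*r - 7) + l*(3*r^2 - 20*r - 63)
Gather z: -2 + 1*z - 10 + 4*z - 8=5*z - 20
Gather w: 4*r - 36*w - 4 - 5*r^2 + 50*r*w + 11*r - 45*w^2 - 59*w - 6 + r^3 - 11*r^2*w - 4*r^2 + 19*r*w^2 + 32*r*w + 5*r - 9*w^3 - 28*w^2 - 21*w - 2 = r^3 - 9*r^2 + 20*r - 9*w^3 + w^2*(19*r - 73) + w*(-11*r^2 + 82*r - 116) - 12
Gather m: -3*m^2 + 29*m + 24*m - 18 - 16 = -3*m^2 + 53*m - 34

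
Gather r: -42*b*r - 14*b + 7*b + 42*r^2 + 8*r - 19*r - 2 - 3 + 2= -7*b + 42*r^2 + r*(-42*b - 11) - 3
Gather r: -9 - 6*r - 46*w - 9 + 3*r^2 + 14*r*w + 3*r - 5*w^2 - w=3*r^2 + r*(14*w - 3) - 5*w^2 - 47*w - 18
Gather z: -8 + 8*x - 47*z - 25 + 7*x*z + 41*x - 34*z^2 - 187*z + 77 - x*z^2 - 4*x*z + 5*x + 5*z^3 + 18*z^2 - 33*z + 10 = 54*x + 5*z^3 + z^2*(-x - 16) + z*(3*x - 267) + 54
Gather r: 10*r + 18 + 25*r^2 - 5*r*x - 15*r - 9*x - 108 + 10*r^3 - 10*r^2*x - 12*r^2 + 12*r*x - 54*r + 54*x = 10*r^3 + r^2*(13 - 10*x) + r*(7*x - 59) + 45*x - 90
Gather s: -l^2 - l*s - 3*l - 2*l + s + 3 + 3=-l^2 - 5*l + s*(1 - l) + 6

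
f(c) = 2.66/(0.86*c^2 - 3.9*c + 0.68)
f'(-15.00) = 0.00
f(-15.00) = 0.01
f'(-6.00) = 0.01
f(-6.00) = 0.05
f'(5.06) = -1.45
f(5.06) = 0.90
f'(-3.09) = 0.06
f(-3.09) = 0.13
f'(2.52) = -0.09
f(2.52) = -0.72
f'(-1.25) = 0.34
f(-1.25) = 0.39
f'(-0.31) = 3.03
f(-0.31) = 1.35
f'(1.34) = 0.47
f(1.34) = -0.89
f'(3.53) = -1.03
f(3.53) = -1.12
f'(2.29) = -0.01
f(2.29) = -0.71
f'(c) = 2.66*(3.9 - 1.72*c)/(0.86*c^2 - 3.9*c + 0.68)^2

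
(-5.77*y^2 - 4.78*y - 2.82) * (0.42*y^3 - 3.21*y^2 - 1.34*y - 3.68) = -2.4234*y^5 + 16.5141*y^4 + 21.8912*y^3 + 36.691*y^2 + 21.3692*y + 10.3776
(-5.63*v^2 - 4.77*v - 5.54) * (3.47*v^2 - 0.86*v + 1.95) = -19.5361*v^4 - 11.7101*v^3 - 26.1001*v^2 - 4.5371*v - 10.803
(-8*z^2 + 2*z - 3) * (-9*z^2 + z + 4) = 72*z^4 - 26*z^3 - 3*z^2 + 5*z - 12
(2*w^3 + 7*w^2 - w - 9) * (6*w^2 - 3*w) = 12*w^5 + 36*w^4 - 27*w^3 - 51*w^2 + 27*w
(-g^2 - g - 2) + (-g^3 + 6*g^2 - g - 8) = -g^3 + 5*g^2 - 2*g - 10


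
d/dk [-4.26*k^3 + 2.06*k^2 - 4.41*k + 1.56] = -12.78*k^2 + 4.12*k - 4.41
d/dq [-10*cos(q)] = 10*sin(q)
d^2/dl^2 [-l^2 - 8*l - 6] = -2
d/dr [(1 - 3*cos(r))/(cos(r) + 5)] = 16*sin(r)/(cos(r) + 5)^2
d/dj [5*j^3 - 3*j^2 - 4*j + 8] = 15*j^2 - 6*j - 4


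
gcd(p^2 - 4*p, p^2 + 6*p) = p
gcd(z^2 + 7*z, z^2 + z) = z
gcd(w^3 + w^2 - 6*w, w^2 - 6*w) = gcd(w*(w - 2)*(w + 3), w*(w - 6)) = w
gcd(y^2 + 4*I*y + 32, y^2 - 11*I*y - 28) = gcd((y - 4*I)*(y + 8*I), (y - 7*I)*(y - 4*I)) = y - 4*I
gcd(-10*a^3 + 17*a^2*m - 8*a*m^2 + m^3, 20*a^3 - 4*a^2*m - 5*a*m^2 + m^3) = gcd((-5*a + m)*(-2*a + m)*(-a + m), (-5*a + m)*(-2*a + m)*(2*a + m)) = 10*a^2 - 7*a*m + m^2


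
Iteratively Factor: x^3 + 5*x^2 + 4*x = (x)*(x^2 + 5*x + 4) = x*(x + 1)*(x + 4)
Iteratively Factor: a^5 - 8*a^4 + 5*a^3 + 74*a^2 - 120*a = (a)*(a^4 - 8*a^3 + 5*a^2 + 74*a - 120) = a*(a - 2)*(a^3 - 6*a^2 - 7*a + 60) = a*(a - 2)*(a + 3)*(a^2 - 9*a + 20) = a*(a - 5)*(a - 2)*(a + 3)*(a - 4)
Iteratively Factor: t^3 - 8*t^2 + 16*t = (t)*(t^2 - 8*t + 16) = t*(t - 4)*(t - 4)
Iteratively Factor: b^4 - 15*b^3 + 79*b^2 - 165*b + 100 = (b - 1)*(b^3 - 14*b^2 + 65*b - 100) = (b - 4)*(b - 1)*(b^2 - 10*b + 25) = (b - 5)*(b - 4)*(b - 1)*(b - 5)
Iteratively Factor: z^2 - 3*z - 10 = (z - 5)*(z + 2)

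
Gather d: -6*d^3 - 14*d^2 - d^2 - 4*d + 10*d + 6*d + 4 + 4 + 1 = -6*d^3 - 15*d^2 + 12*d + 9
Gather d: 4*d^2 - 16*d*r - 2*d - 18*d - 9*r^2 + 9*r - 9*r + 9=4*d^2 + d*(-16*r - 20) - 9*r^2 + 9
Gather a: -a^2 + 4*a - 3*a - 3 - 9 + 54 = -a^2 + a + 42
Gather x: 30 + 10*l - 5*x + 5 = 10*l - 5*x + 35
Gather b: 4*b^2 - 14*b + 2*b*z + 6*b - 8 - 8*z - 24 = 4*b^2 + b*(2*z - 8) - 8*z - 32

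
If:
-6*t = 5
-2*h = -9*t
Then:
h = -15/4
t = -5/6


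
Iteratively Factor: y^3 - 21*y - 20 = (y + 1)*(y^2 - y - 20) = (y - 5)*(y + 1)*(y + 4)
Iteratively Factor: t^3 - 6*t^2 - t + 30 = (t + 2)*(t^2 - 8*t + 15) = (t - 3)*(t + 2)*(t - 5)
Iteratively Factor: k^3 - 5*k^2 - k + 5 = (k - 1)*(k^2 - 4*k - 5) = (k - 5)*(k - 1)*(k + 1)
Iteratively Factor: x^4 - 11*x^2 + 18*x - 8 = (x + 4)*(x^3 - 4*x^2 + 5*x - 2) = (x - 1)*(x + 4)*(x^2 - 3*x + 2) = (x - 1)^2*(x + 4)*(x - 2)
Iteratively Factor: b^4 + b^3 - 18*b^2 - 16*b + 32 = (b + 4)*(b^3 - 3*b^2 - 6*b + 8) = (b + 2)*(b + 4)*(b^2 - 5*b + 4) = (b - 4)*(b + 2)*(b + 4)*(b - 1)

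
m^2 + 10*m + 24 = (m + 4)*(m + 6)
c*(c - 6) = c^2 - 6*c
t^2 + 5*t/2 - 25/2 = (t - 5/2)*(t + 5)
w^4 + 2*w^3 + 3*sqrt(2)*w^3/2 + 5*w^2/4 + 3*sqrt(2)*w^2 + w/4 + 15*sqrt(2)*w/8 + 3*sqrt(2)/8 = (w + 1/2)^2*(w + 1)*(w + 3*sqrt(2)/2)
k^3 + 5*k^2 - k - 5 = (k - 1)*(k + 1)*(k + 5)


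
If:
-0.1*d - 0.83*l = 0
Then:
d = -8.3*l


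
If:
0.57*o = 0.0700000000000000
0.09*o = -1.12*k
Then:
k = -0.01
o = 0.12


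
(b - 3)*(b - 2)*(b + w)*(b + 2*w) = b^4 + 3*b^3*w - 5*b^3 + 2*b^2*w^2 - 15*b^2*w + 6*b^2 - 10*b*w^2 + 18*b*w + 12*w^2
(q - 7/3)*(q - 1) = q^2 - 10*q/3 + 7/3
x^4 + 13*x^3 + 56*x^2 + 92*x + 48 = (x + 1)*(x + 2)*(x + 4)*(x + 6)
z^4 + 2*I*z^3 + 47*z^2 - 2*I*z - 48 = (z - 1)*(z + 1)*(z - 6*I)*(z + 8*I)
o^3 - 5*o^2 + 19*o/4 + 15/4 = (o - 3)*(o - 5/2)*(o + 1/2)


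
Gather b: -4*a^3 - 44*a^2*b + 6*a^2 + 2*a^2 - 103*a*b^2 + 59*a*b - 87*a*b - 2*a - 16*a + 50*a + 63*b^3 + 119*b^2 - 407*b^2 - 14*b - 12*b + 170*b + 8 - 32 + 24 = -4*a^3 + 8*a^2 + 32*a + 63*b^3 + b^2*(-103*a - 288) + b*(-44*a^2 - 28*a + 144)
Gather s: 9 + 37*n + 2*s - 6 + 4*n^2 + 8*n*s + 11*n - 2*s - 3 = 4*n^2 + 8*n*s + 48*n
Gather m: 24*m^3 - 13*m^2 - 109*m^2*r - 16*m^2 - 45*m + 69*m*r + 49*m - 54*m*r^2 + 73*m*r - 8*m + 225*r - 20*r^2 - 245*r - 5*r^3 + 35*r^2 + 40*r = 24*m^3 + m^2*(-109*r - 29) + m*(-54*r^2 + 142*r - 4) - 5*r^3 + 15*r^2 + 20*r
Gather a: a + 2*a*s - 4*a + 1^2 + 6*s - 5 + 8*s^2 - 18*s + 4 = a*(2*s - 3) + 8*s^2 - 12*s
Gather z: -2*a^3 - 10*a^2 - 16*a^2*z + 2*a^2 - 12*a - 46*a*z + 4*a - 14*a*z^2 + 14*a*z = -2*a^3 - 8*a^2 - 14*a*z^2 - 8*a + z*(-16*a^2 - 32*a)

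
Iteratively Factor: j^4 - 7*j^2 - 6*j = (j + 2)*(j^3 - 2*j^2 - 3*j) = j*(j + 2)*(j^2 - 2*j - 3) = j*(j + 1)*(j + 2)*(j - 3)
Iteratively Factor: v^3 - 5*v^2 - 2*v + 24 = (v + 2)*(v^2 - 7*v + 12) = (v - 4)*(v + 2)*(v - 3)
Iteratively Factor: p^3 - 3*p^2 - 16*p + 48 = (p + 4)*(p^2 - 7*p + 12) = (p - 4)*(p + 4)*(p - 3)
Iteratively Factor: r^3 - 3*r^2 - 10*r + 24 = (r - 2)*(r^2 - r - 12) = (r - 4)*(r - 2)*(r + 3)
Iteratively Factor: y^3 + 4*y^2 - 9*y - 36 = (y + 4)*(y^2 - 9) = (y + 3)*(y + 4)*(y - 3)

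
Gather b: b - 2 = b - 2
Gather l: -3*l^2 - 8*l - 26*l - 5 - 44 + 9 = -3*l^2 - 34*l - 40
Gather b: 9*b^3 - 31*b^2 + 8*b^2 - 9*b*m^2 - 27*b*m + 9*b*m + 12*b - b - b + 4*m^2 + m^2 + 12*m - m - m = 9*b^3 - 23*b^2 + b*(-9*m^2 - 18*m + 10) + 5*m^2 + 10*m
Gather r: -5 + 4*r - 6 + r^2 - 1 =r^2 + 4*r - 12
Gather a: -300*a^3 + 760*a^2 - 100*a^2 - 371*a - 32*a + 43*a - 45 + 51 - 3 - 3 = -300*a^3 + 660*a^2 - 360*a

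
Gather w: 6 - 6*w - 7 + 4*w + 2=1 - 2*w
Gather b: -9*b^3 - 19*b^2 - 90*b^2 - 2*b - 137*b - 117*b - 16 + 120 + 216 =-9*b^3 - 109*b^2 - 256*b + 320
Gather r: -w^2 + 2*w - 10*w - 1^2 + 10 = -w^2 - 8*w + 9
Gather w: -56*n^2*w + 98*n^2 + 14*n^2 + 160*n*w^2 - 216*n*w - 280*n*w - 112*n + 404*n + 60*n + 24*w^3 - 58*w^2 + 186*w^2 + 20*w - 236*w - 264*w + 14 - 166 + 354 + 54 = 112*n^2 + 352*n + 24*w^3 + w^2*(160*n + 128) + w*(-56*n^2 - 496*n - 480) + 256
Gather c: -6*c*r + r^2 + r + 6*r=-6*c*r + r^2 + 7*r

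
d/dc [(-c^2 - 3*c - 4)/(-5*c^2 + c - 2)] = 2*(-8*c^2 - 18*c + 5)/(25*c^4 - 10*c^3 + 21*c^2 - 4*c + 4)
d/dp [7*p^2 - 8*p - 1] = 14*p - 8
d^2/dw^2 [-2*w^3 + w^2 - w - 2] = 2 - 12*w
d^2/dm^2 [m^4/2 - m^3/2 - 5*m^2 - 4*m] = 6*m^2 - 3*m - 10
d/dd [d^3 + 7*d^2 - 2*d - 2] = 3*d^2 + 14*d - 2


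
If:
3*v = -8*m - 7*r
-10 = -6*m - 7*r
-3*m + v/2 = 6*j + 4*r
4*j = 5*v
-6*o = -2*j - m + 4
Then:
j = -275/214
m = -370/107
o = -1073/642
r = 470/107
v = -110/107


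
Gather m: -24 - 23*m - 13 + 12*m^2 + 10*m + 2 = 12*m^2 - 13*m - 35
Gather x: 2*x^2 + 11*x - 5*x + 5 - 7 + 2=2*x^2 + 6*x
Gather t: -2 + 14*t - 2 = 14*t - 4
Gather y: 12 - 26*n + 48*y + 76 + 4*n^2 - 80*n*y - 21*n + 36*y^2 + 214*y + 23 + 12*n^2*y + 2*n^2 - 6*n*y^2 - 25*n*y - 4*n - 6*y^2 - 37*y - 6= 6*n^2 - 51*n + y^2*(30 - 6*n) + y*(12*n^2 - 105*n + 225) + 105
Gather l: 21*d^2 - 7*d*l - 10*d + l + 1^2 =21*d^2 - 10*d + l*(1 - 7*d) + 1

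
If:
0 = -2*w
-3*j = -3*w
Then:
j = 0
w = 0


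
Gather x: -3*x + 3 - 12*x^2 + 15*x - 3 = -12*x^2 + 12*x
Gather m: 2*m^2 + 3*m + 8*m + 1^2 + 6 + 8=2*m^2 + 11*m + 15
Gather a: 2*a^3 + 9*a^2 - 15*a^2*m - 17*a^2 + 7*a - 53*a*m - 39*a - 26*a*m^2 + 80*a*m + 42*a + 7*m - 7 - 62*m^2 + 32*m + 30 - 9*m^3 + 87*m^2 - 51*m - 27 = 2*a^3 + a^2*(-15*m - 8) + a*(-26*m^2 + 27*m + 10) - 9*m^3 + 25*m^2 - 12*m - 4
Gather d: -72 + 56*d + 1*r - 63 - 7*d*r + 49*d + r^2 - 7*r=d*(105 - 7*r) + r^2 - 6*r - 135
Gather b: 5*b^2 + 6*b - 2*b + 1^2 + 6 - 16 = 5*b^2 + 4*b - 9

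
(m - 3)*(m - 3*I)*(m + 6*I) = m^3 - 3*m^2 + 3*I*m^2 + 18*m - 9*I*m - 54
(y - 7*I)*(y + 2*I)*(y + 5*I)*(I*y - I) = I*y^4 - I*y^3 + 39*I*y^2 - 70*y - 39*I*y + 70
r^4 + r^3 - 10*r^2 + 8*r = r*(r - 2)*(r - 1)*(r + 4)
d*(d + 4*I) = d^2 + 4*I*d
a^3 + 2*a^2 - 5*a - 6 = (a - 2)*(a + 1)*(a + 3)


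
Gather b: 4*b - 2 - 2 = 4*b - 4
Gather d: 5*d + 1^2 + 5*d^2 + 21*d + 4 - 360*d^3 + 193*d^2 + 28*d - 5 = -360*d^3 + 198*d^2 + 54*d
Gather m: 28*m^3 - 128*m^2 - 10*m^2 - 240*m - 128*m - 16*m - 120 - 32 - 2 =28*m^3 - 138*m^2 - 384*m - 154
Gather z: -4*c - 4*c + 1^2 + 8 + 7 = 16 - 8*c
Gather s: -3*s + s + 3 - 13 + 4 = -2*s - 6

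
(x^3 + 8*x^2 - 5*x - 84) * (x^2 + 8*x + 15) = x^5 + 16*x^4 + 74*x^3 - 4*x^2 - 747*x - 1260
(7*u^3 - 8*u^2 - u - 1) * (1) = 7*u^3 - 8*u^2 - u - 1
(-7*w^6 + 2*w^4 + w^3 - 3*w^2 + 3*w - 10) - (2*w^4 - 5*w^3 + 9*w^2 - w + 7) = -7*w^6 + 6*w^3 - 12*w^2 + 4*w - 17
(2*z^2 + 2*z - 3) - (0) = 2*z^2 + 2*z - 3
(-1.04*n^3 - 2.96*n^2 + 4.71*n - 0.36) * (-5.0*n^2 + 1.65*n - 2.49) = 5.2*n^5 + 13.084*n^4 - 25.8444*n^3 + 16.9419*n^2 - 12.3219*n + 0.8964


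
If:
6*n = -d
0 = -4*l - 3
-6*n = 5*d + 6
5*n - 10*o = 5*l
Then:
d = -3/2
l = -3/4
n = 1/4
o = 1/2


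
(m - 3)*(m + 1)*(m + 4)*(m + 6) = m^4 + 8*m^3 + m^2 - 78*m - 72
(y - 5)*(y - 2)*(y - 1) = y^3 - 8*y^2 + 17*y - 10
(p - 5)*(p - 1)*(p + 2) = p^3 - 4*p^2 - 7*p + 10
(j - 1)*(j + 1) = j^2 - 1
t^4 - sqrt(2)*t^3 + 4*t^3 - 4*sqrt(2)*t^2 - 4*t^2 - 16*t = t*(t + 4)*(t - 2*sqrt(2))*(t + sqrt(2))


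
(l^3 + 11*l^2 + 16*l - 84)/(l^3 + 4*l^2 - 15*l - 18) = (l^2 + 5*l - 14)/(l^2 - 2*l - 3)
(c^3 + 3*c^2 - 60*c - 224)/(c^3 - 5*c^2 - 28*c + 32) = (c + 7)/(c - 1)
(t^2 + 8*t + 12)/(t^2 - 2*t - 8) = (t + 6)/(t - 4)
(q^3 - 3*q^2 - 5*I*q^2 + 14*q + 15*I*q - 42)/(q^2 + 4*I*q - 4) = (q^2 - q*(3 + 7*I) + 21*I)/(q + 2*I)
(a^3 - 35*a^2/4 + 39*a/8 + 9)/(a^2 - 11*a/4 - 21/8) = (2*a^2 - 19*a + 24)/(2*a - 7)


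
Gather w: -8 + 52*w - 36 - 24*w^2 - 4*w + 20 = -24*w^2 + 48*w - 24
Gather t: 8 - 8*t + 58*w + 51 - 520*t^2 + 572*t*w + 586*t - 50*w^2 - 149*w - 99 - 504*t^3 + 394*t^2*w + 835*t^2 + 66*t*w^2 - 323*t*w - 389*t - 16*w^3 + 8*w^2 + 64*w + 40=-504*t^3 + t^2*(394*w + 315) + t*(66*w^2 + 249*w + 189) - 16*w^3 - 42*w^2 - 27*w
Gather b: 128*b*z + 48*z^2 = 128*b*z + 48*z^2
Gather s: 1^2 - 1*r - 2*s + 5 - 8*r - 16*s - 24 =-9*r - 18*s - 18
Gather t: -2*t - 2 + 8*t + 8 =6*t + 6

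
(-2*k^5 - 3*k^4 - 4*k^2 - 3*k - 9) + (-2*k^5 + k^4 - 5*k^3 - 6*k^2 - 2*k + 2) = -4*k^5 - 2*k^4 - 5*k^3 - 10*k^2 - 5*k - 7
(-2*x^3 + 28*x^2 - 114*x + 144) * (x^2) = -2*x^5 + 28*x^4 - 114*x^3 + 144*x^2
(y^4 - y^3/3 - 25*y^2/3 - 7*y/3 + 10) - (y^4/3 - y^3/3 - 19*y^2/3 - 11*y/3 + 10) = 2*y^4/3 - 2*y^2 + 4*y/3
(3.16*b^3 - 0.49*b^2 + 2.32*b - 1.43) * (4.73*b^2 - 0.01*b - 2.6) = 14.9468*b^5 - 2.3493*b^4 + 2.7625*b^3 - 5.5131*b^2 - 6.0177*b + 3.718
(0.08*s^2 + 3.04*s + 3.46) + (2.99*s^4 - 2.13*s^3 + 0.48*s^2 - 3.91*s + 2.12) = 2.99*s^4 - 2.13*s^3 + 0.56*s^2 - 0.87*s + 5.58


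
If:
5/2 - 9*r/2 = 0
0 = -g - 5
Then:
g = -5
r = 5/9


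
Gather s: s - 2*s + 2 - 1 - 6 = -s - 5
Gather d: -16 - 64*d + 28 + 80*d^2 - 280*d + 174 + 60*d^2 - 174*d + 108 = 140*d^2 - 518*d + 294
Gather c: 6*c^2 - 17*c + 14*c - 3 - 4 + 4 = 6*c^2 - 3*c - 3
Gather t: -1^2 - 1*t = -t - 1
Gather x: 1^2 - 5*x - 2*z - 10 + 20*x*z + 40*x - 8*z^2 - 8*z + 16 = x*(20*z + 35) - 8*z^2 - 10*z + 7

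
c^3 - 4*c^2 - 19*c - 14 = (c - 7)*(c + 1)*(c + 2)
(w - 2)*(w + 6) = w^2 + 4*w - 12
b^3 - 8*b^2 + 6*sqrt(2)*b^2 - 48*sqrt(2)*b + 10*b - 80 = (b - 8)*(b + sqrt(2))*(b + 5*sqrt(2))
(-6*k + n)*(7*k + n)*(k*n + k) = -42*k^3*n - 42*k^3 + k^2*n^2 + k^2*n + k*n^3 + k*n^2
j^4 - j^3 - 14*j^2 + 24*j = j*(j - 3)*(j - 2)*(j + 4)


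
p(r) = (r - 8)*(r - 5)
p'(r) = 2*r - 13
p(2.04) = 17.64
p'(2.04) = -8.92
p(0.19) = 37.57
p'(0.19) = -12.62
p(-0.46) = 46.19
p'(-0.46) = -13.92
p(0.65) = 31.97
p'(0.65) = -11.70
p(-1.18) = 56.73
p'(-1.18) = -15.36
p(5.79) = -1.75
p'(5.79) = -1.42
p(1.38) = 23.96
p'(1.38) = -10.24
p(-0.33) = 44.40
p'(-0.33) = -13.66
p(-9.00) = 238.00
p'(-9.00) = -31.00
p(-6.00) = 154.00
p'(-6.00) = -25.00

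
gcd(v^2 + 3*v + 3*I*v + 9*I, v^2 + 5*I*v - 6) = v + 3*I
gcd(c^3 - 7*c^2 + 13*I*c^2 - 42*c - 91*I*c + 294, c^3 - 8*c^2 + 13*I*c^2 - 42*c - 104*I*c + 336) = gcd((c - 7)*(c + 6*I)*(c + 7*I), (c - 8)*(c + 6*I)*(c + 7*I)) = c^2 + 13*I*c - 42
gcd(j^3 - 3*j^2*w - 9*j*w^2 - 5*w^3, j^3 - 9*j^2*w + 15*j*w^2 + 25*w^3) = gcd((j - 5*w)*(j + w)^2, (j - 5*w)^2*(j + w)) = -j^2 + 4*j*w + 5*w^2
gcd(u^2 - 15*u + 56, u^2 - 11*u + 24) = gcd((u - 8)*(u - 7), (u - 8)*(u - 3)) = u - 8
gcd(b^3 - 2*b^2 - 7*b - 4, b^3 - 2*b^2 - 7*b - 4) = b^3 - 2*b^2 - 7*b - 4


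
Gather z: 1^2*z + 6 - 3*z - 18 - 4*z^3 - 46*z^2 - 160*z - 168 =-4*z^3 - 46*z^2 - 162*z - 180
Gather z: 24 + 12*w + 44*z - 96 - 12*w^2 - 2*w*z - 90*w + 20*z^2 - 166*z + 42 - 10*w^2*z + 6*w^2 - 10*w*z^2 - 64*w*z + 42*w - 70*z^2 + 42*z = -6*w^2 - 36*w + z^2*(-10*w - 50) + z*(-10*w^2 - 66*w - 80) - 30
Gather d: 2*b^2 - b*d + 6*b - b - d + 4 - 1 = 2*b^2 + 5*b + d*(-b - 1) + 3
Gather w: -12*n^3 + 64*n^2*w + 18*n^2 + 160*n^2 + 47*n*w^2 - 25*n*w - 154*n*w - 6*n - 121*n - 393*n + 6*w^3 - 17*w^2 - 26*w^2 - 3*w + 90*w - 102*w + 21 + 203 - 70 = -12*n^3 + 178*n^2 - 520*n + 6*w^3 + w^2*(47*n - 43) + w*(64*n^2 - 179*n - 15) + 154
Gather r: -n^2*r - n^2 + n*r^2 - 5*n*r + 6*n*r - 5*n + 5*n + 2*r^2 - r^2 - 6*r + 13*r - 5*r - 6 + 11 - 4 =-n^2 + r^2*(n + 1) + r*(-n^2 + n + 2) + 1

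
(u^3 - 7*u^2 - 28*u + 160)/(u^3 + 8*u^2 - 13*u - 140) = (u - 8)/(u + 7)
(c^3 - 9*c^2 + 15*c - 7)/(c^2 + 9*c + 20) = (c^3 - 9*c^2 + 15*c - 7)/(c^2 + 9*c + 20)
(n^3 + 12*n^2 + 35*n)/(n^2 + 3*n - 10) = n*(n + 7)/(n - 2)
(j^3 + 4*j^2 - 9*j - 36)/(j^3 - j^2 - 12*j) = (j^2 + j - 12)/(j*(j - 4))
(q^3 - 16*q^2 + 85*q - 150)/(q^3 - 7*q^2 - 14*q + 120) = (q - 5)/(q + 4)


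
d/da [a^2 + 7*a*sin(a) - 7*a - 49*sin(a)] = 7*a*cos(a) + 2*a + 7*sin(a) - 49*cos(a) - 7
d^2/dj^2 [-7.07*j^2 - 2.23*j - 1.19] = -14.1400000000000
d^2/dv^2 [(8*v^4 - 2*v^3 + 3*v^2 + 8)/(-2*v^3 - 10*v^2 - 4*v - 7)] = 2*(-788*v^6 - 672*v^5 - 2352*v^4 - 2766*v^3 - 4146*v^2 - 330*v + 285)/(8*v^9 + 120*v^8 + 648*v^7 + 1564*v^6 + 2136*v^5 + 2916*v^4 + 2038*v^3 + 1806*v^2 + 588*v + 343)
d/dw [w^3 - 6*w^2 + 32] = 3*w*(w - 4)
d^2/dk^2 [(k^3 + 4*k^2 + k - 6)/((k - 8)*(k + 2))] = 154/(k^3 - 24*k^2 + 192*k - 512)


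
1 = 1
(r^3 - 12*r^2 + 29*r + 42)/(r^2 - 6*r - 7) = r - 6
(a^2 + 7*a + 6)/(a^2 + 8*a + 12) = (a + 1)/(a + 2)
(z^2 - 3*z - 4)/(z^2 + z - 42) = (z^2 - 3*z - 4)/(z^2 + z - 42)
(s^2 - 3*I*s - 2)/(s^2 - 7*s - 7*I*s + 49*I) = (s^2 - 3*I*s - 2)/(s^2 - 7*s - 7*I*s + 49*I)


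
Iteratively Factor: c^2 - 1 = (c + 1)*(c - 1)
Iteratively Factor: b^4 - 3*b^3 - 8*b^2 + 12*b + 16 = (b - 4)*(b^3 + b^2 - 4*b - 4) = (b - 4)*(b + 1)*(b^2 - 4) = (b - 4)*(b + 1)*(b + 2)*(b - 2)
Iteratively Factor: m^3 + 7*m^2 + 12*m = (m)*(m^2 + 7*m + 12) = m*(m + 3)*(m + 4)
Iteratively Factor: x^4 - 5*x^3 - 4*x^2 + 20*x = (x - 5)*(x^3 - 4*x) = (x - 5)*(x - 2)*(x^2 + 2*x) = x*(x - 5)*(x - 2)*(x + 2)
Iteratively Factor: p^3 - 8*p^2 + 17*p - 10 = (p - 1)*(p^2 - 7*p + 10) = (p - 2)*(p - 1)*(p - 5)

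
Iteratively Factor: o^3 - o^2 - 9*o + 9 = (o - 1)*(o^2 - 9) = (o - 3)*(o - 1)*(o + 3)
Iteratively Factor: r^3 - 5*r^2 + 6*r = (r - 2)*(r^2 - 3*r) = (r - 3)*(r - 2)*(r)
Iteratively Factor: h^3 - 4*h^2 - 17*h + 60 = (h - 3)*(h^2 - h - 20) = (h - 3)*(h + 4)*(h - 5)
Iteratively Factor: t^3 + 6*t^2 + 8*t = (t + 2)*(t^2 + 4*t) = (t + 2)*(t + 4)*(t)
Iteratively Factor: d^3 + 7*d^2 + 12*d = (d + 3)*(d^2 + 4*d) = d*(d + 3)*(d + 4)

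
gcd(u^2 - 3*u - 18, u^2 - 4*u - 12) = u - 6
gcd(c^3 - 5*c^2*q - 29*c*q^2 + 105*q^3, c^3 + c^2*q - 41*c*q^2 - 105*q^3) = -c^2 + 2*c*q + 35*q^2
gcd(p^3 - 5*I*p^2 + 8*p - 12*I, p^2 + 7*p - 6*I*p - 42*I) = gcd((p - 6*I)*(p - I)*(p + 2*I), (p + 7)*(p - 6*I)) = p - 6*I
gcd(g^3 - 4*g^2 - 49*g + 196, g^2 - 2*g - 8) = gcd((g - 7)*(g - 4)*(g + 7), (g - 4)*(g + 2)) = g - 4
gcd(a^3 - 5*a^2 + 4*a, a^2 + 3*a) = a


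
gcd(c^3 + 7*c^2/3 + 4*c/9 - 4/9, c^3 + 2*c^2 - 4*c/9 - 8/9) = c^2 + 8*c/3 + 4/3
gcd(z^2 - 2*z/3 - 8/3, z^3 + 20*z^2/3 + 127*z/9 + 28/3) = z + 4/3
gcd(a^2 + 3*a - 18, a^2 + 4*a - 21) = a - 3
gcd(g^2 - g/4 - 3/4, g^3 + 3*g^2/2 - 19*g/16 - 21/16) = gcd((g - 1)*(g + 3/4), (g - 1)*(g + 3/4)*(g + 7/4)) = g^2 - g/4 - 3/4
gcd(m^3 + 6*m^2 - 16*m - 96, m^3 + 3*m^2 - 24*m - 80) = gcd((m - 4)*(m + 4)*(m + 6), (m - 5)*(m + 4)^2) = m + 4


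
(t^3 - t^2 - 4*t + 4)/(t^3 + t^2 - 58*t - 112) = (t^2 - 3*t + 2)/(t^2 - t - 56)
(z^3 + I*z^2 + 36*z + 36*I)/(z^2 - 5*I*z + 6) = z + 6*I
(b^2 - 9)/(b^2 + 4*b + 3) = (b - 3)/(b + 1)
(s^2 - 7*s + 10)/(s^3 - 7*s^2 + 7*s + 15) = (s - 2)/(s^2 - 2*s - 3)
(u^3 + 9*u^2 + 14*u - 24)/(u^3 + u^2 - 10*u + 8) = (u + 6)/(u - 2)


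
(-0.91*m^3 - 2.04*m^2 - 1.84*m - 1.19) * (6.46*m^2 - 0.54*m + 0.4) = -5.8786*m^5 - 12.687*m^4 - 11.1488*m^3 - 7.5098*m^2 - 0.0934*m - 0.476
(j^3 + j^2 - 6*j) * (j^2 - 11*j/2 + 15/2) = j^5 - 9*j^4/2 - 4*j^3 + 81*j^2/2 - 45*j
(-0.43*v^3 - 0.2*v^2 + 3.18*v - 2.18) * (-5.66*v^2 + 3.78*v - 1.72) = 2.4338*v^5 - 0.4934*v^4 - 18.0152*v^3 + 24.7032*v^2 - 13.71*v + 3.7496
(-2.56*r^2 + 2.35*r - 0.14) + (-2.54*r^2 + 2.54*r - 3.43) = -5.1*r^2 + 4.89*r - 3.57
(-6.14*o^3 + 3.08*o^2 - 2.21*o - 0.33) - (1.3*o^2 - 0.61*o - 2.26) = -6.14*o^3 + 1.78*o^2 - 1.6*o + 1.93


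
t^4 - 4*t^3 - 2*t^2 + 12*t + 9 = (t - 3)^2*(t + 1)^2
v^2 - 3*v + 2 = (v - 2)*(v - 1)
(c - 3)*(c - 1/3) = c^2 - 10*c/3 + 1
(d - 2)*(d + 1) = d^2 - d - 2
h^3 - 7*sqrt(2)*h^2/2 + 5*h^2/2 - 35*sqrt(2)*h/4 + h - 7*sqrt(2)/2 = (h + 1/2)*(h + 2)*(h - 7*sqrt(2)/2)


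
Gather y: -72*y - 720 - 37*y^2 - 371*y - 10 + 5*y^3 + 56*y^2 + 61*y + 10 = 5*y^3 + 19*y^2 - 382*y - 720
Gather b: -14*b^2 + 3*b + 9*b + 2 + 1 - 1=-14*b^2 + 12*b + 2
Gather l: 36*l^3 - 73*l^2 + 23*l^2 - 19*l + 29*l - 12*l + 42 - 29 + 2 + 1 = 36*l^3 - 50*l^2 - 2*l + 16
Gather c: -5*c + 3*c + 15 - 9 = 6 - 2*c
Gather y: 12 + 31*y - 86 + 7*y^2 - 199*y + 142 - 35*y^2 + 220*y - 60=-28*y^2 + 52*y + 8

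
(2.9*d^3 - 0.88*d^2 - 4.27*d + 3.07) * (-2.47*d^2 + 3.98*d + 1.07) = -7.163*d^5 + 13.7156*d^4 + 10.1475*d^3 - 25.5191*d^2 + 7.6497*d + 3.2849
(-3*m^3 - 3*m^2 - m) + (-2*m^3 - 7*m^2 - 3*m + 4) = -5*m^3 - 10*m^2 - 4*m + 4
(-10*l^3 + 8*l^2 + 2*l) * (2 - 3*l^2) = 30*l^5 - 24*l^4 - 26*l^3 + 16*l^2 + 4*l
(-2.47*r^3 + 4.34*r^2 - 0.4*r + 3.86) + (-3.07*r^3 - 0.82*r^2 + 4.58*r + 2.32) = -5.54*r^3 + 3.52*r^2 + 4.18*r + 6.18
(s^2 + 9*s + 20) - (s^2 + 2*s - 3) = 7*s + 23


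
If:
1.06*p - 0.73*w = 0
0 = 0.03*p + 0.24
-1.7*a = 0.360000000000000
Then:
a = -0.21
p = -8.00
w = -11.62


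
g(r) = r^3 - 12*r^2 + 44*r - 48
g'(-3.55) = 167.01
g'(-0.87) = 67.15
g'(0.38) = 35.31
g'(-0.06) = 45.45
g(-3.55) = -400.17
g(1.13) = -12.16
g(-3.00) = -315.00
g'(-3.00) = 143.00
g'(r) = 3*r^2 - 24*r + 44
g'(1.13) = 20.71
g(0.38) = -32.96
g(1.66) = -3.45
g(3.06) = 2.93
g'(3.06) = -1.35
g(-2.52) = -251.09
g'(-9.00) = 503.00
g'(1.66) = 12.43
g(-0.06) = -50.68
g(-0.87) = -96.02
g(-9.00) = -2145.00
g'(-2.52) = 123.53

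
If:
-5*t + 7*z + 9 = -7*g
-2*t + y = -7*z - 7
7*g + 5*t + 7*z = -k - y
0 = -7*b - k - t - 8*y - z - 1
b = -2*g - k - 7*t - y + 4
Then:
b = 299*z/56 + 43/14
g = 29*z/56 + 17/14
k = -37*z/2 - 26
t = 17*z/8 + 7/2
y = -11*z/4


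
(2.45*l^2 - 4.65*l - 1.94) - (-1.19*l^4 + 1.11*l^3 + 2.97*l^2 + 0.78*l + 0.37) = 1.19*l^4 - 1.11*l^3 - 0.52*l^2 - 5.43*l - 2.31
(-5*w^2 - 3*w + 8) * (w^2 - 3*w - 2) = -5*w^4 + 12*w^3 + 27*w^2 - 18*w - 16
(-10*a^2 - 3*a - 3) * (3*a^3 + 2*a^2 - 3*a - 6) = -30*a^5 - 29*a^4 + 15*a^3 + 63*a^2 + 27*a + 18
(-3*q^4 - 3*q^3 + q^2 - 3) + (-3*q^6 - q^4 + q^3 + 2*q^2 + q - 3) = -3*q^6 - 4*q^4 - 2*q^3 + 3*q^2 + q - 6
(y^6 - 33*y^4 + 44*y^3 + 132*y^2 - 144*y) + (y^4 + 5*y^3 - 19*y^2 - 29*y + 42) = y^6 - 32*y^4 + 49*y^3 + 113*y^2 - 173*y + 42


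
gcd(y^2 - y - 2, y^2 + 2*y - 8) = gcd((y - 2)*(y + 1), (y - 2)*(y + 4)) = y - 2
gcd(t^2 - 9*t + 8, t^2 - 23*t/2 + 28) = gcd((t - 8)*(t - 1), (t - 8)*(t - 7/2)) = t - 8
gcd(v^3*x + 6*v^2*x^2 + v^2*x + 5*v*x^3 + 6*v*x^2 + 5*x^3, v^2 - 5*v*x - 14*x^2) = 1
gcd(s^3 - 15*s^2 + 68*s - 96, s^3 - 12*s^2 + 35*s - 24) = s^2 - 11*s + 24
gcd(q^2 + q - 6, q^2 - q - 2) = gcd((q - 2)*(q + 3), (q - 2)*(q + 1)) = q - 2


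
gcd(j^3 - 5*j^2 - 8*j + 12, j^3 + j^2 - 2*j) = j^2 + j - 2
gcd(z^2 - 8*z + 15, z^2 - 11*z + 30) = z - 5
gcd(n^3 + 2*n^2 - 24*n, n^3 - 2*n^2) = n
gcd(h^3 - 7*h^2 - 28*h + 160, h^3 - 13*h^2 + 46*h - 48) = h - 8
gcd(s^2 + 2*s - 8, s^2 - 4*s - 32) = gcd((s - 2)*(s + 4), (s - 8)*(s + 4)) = s + 4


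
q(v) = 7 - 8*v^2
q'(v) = -16*v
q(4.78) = -175.79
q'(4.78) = -76.48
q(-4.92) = -186.65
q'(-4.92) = 78.72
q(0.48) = 5.16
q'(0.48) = -7.68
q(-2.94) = -62.15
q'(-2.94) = 47.04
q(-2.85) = -57.98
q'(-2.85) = 45.60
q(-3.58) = -95.53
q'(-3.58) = 57.28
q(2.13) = -29.30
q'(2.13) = -34.08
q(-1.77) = -18.06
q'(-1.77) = 28.32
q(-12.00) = -1145.00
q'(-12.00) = 192.00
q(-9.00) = -641.00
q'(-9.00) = 144.00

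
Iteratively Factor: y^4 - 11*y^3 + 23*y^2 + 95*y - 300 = (y - 5)*(y^3 - 6*y^2 - 7*y + 60) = (y - 5)*(y - 4)*(y^2 - 2*y - 15) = (y - 5)*(y - 4)*(y + 3)*(y - 5)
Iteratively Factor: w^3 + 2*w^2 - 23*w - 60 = (w + 3)*(w^2 - w - 20) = (w + 3)*(w + 4)*(w - 5)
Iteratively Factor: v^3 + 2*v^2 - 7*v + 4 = (v - 1)*(v^2 + 3*v - 4) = (v - 1)*(v + 4)*(v - 1)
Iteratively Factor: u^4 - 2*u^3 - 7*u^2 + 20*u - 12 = (u + 3)*(u^3 - 5*u^2 + 8*u - 4) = (u - 1)*(u + 3)*(u^2 - 4*u + 4) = (u - 2)*(u - 1)*(u + 3)*(u - 2)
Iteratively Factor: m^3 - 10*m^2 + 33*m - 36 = (m - 3)*(m^2 - 7*m + 12) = (m - 4)*(m - 3)*(m - 3)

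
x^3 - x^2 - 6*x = x*(x - 3)*(x + 2)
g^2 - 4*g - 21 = (g - 7)*(g + 3)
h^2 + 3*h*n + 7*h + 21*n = (h + 7)*(h + 3*n)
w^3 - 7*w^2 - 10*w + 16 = (w - 8)*(w - 1)*(w + 2)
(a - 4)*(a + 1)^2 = a^3 - 2*a^2 - 7*a - 4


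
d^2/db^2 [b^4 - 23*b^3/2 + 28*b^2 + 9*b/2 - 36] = 12*b^2 - 69*b + 56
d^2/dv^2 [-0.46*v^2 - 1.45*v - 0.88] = -0.920000000000000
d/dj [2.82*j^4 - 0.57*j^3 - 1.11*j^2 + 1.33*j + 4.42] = 11.28*j^3 - 1.71*j^2 - 2.22*j + 1.33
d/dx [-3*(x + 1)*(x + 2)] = -6*x - 9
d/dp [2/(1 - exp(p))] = 1/(2*sinh(p/2)^2)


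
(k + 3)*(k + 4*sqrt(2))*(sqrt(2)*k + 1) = sqrt(2)*k^3 + 3*sqrt(2)*k^2 + 9*k^2 + 4*sqrt(2)*k + 27*k + 12*sqrt(2)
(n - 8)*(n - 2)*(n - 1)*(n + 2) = n^4 - 9*n^3 + 4*n^2 + 36*n - 32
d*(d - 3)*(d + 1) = d^3 - 2*d^2 - 3*d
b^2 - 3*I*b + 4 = (b - 4*I)*(b + I)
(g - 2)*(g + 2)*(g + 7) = g^3 + 7*g^2 - 4*g - 28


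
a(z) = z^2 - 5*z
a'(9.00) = 13.00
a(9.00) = 36.00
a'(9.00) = 13.00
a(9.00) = 36.00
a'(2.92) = 0.84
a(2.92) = -6.07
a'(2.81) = 0.62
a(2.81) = -6.15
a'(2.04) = -0.92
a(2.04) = -6.04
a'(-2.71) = -10.42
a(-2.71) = 20.89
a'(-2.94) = -10.88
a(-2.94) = 23.34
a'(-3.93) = -12.86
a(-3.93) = 35.09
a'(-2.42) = -9.84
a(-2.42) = 17.96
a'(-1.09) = -7.18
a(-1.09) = 6.64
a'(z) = 2*z - 5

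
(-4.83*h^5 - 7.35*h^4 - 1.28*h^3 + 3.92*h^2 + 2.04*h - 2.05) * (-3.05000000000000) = 14.7315*h^5 + 22.4175*h^4 + 3.904*h^3 - 11.956*h^2 - 6.222*h + 6.2525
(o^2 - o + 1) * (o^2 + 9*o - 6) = o^4 + 8*o^3 - 14*o^2 + 15*o - 6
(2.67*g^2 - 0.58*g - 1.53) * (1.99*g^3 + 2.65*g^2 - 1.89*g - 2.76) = 5.3133*g^5 + 5.9213*g^4 - 9.628*g^3 - 10.3275*g^2 + 4.4925*g + 4.2228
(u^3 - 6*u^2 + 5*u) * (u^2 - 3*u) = u^5 - 9*u^4 + 23*u^3 - 15*u^2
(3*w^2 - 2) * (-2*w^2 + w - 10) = -6*w^4 + 3*w^3 - 26*w^2 - 2*w + 20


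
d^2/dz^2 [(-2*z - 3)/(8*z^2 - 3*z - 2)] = 2*((2*z + 3)*(16*z - 3)^2 + 6*(8*z + 3)*(-8*z^2 + 3*z + 2))/(-8*z^2 + 3*z + 2)^3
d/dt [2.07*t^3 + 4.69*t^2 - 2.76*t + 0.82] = 6.21*t^2 + 9.38*t - 2.76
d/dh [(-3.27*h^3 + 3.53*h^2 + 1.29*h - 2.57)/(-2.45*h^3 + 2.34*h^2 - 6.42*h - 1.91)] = (0.996699999999997*h^4 + 48.3078*h^3 - 25.8336*h^2 - 1.457*h - 18.9633)/(6.0025*h^6 - 11.466*h^5 + 36.9336*h^4 - 20.6866*h^3 + 32.2776*h^2 + 24.5244*h + 3.6481)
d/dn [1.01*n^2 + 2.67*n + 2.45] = 2.02*n + 2.67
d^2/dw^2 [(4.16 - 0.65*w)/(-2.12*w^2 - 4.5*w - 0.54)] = ((11.7884 - 8.268*w)*(2.12*w^2 + 4.5*w + 0.54) + (0.65*w - 4.16)*(4.24*w + 4.5)*(8.48*w + 9.0))/(2.12*w^2 + 4.5*w + 0.54)^3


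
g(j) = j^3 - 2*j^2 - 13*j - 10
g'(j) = 3*j^2 - 4*j - 13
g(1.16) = -26.21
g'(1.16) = -13.60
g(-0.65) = -2.67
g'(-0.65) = -9.13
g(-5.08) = -126.67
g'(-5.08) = 84.74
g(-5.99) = -218.81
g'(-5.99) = 118.60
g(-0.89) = -0.72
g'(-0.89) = -7.06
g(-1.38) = 1.50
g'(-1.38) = -1.77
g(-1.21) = 1.03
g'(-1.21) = -3.77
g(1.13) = -25.80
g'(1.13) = -13.69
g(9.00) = 440.00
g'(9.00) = 194.00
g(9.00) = 440.00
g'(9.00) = 194.00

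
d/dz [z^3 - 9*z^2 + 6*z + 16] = 3*z^2 - 18*z + 6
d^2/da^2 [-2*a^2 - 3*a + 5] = -4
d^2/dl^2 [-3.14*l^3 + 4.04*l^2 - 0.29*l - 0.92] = 8.08 - 18.84*l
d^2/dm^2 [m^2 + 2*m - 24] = 2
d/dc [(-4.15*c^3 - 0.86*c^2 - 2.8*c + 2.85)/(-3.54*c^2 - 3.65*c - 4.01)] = (14.691*c^4 + 30.295*c^3 + 43.1515*c^2 + 27.0752*c + 21.6305)/(12.5316*c^4 + 25.842*c^3 + 41.7133*c^2 + 29.273*c + 16.0801)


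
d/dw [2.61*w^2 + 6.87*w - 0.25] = 5.22*w + 6.87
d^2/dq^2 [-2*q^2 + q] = -4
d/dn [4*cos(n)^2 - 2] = -4*sin(2*n)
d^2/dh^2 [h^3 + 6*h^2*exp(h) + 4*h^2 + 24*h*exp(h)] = 6*h^2*exp(h) + 48*h*exp(h) + 6*h + 60*exp(h) + 8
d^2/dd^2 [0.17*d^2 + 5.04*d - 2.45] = 0.340000000000000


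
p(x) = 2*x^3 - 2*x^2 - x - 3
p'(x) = 6*x^2 - 4*x - 1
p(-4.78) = -262.35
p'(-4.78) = 155.21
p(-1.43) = -11.51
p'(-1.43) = 16.99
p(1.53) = -2.05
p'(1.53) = 6.93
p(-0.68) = -3.87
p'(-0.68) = 4.49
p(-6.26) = -565.74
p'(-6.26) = 259.17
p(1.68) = -0.84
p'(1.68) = 9.21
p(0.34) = -3.49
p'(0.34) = -1.67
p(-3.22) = -87.29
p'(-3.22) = 74.09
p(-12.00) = -3735.00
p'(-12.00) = 911.00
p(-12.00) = -3735.00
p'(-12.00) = 911.00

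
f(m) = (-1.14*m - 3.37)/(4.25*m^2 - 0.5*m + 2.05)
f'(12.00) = 0.00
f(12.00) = -0.03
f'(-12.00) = 0.00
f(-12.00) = 0.02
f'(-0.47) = -1.58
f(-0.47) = -0.88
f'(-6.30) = 0.00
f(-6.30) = 0.02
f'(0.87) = 1.05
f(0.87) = -0.90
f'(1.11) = 0.74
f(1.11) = -0.69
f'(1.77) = 0.30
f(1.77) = -0.37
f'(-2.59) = -0.05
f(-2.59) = -0.01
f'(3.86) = 0.04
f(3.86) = -0.12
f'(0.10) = -0.27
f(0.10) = -1.71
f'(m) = (0.5 - 8.5*m)*(-1.14*m - 3.37)/(4.25*m^2 - 0.5*m + 2.05)^2 - 1.14/(4.25*m^2 - 0.5*m + 2.05) = (4.845*m^2 + 28.645*m - 4.022)/(18.0625*m^4 - 4.25*m^3 + 17.675*m^2 - 2.05*m + 4.2025)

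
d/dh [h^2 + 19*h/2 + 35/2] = 2*h + 19/2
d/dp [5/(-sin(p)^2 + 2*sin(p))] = 10*(sin(p) - 1)*cos(p)/((sin(p) - 2)^2*sin(p)^2)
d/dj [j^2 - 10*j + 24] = 2*j - 10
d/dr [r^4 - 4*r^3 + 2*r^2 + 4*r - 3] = 4*r^3 - 12*r^2 + 4*r + 4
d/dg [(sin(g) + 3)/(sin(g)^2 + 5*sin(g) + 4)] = (-6*sin(g) + cos(g)^2 - 12)*cos(g)/(sin(g)^2 + 5*sin(g) + 4)^2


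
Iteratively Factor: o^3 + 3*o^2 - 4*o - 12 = (o + 2)*(o^2 + o - 6) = (o - 2)*(o + 2)*(o + 3)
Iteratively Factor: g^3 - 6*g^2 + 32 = (g + 2)*(g^2 - 8*g + 16) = (g - 4)*(g + 2)*(g - 4)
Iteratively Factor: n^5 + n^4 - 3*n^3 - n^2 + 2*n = (n - 1)*(n^4 + 2*n^3 - n^2 - 2*n) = (n - 1)*(n + 2)*(n^3 - n) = n*(n - 1)*(n + 2)*(n^2 - 1) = n*(n - 1)*(n + 1)*(n + 2)*(n - 1)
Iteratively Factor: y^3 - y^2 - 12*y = (y - 4)*(y^2 + 3*y) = (y - 4)*(y + 3)*(y)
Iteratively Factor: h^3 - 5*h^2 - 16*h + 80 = (h - 5)*(h^2 - 16) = (h - 5)*(h - 4)*(h + 4)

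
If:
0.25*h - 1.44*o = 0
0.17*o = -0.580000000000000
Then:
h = -19.65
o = -3.41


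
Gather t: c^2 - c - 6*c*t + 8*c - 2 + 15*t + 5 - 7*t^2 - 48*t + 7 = c^2 + 7*c - 7*t^2 + t*(-6*c - 33) + 10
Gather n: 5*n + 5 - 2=5*n + 3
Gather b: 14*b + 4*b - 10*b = 8*b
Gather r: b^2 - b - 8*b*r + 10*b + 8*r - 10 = b^2 + 9*b + r*(8 - 8*b) - 10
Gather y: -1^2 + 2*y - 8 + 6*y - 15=8*y - 24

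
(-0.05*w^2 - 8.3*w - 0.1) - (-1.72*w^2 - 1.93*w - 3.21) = 1.67*w^2 - 6.37*w + 3.11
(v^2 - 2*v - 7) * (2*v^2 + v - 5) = 2*v^4 - 3*v^3 - 21*v^2 + 3*v + 35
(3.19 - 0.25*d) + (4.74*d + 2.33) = 4.49*d + 5.52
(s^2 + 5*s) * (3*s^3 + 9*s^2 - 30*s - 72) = 3*s^5 + 24*s^4 + 15*s^3 - 222*s^2 - 360*s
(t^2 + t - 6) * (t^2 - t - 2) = t^4 - 9*t^2 + 4*t + 12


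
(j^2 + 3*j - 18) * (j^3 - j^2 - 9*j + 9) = j^5 + 2*j^4 - 30*j^3 + 189*j - 162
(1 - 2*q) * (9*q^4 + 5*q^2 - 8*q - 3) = -18*q^5 + 9*q^4 - 10*q^3 + 21*q^2 - 2*q - 3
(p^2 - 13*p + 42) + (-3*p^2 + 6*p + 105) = -2*p^2 - 7*p + 147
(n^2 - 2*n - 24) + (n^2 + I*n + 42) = 2*n^2 - 2*n + I*n + 18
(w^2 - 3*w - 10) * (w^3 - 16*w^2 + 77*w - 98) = w^5 - 19*w^4 + 115*w^3 - 169*w^2 - 476*w + 980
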